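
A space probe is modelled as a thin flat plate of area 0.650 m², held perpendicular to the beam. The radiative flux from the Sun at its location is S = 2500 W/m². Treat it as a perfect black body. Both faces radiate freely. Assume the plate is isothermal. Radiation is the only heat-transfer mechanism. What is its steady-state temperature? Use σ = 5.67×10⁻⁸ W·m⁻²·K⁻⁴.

T ≈ 385 K

At equilibrium, absorbed power = emitted power.
Absorbing cross-section = A = 0.6500 m²; emitting surface = 2A = 1.300 m² (ratio 2).
S·A_cross = εσ·A_surf·T⁴  ⇒  T⁴ = S/(2σ).
T⁴ = 1.00·2500/(2·5.67×10⁻⁸) = 2.205×10¹⁰ K⁴.
T = (2.205×10¹⁰)^(1/4).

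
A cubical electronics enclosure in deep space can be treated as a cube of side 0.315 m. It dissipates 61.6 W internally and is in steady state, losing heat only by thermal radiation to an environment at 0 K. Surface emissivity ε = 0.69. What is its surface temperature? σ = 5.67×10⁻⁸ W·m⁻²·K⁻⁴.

Steady state: internal power = radiated power, P = εσA T⁴.
Radiating area A = 6L² = 0.5954 m².
T⁴ = P/(εσA) = 61.6/(0.69·5.67×10⁻⁸·0.5954) = 2.645×10⁹ K⁴.
T = (2.645×10⁹)^(1/4).

T ≈ 227 K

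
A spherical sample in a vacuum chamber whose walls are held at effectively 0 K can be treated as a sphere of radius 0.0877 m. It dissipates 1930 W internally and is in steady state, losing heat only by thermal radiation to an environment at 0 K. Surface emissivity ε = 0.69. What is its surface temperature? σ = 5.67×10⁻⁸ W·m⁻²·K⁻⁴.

T ≈ 845 K

Steady state: internal power = radiated power, P = εσA T⁴.
Radiating area A = 4πr² = 0.09665 m².
T⁴ = P/(εσA) = 1930/(0.69·5.67×10⁻⁸·0.09665) = 5.104×10¹¹ K⁴.
T = (5.104×10¹¹)^(1/4).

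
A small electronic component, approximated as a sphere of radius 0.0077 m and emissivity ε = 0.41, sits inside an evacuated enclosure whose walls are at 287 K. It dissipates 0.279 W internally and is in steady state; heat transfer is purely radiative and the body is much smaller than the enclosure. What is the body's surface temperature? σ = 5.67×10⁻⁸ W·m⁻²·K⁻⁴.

T ≈ 389 K

For a small grey body in a large enclosure, net radiated power = εσA(T⁴ − T_w⁴).
Steady state: P = εσA(T⁴ − T_w⁴) with A = 4πr² = 7.451×10⁻⁴ m².
T⁴ = P/(εσA) + T_w⁴ = 0.279/(0.41·5.67×10⁻⁸·7.451×10⁻⁴) + (287)⁴
    = 1.611×10¹⁰ + 6.785×10⁹ = 2.289×10¹⁰ K⁴.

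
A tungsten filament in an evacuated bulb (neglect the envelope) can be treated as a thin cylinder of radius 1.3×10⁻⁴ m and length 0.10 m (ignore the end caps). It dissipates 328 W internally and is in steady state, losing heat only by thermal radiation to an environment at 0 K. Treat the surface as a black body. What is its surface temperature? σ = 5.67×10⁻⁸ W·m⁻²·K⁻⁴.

T ≈ 2900 K

Steady state: internal power = radiated power, P = εσA T⁴.
Radiating area A = 2πrL = 8.168×10⁻⁵ m².
T⁴ = P/(εσA) = 328/(1.0·5.67×10⁻⁸·8.168×10⁻⁵) = 7.082×10¹³ K⁴.
T = (7.082×10¹³)^(1/4).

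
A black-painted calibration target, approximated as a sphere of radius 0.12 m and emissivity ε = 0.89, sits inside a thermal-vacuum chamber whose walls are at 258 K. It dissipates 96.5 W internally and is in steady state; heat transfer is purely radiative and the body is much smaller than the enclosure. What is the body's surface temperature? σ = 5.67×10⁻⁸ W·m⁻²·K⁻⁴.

T ≈ 350 K

For a small grey body in a large enclosure, net radiated power = εσA(T⁴ − T_w⁴).
Steady state: P = εσA(T⁴ − T_w⁴) with A = 4πr² = 0.1810 m².
T⁴ = P/(εσA) + T_w⁴ = 96.5/(0.89·5.67×10⁻⁸·0.1810) + (258)⁴
    = 1.057×10¹⁰ + 4.431×10⁹ = 1.500×10¹⁰ K⁴.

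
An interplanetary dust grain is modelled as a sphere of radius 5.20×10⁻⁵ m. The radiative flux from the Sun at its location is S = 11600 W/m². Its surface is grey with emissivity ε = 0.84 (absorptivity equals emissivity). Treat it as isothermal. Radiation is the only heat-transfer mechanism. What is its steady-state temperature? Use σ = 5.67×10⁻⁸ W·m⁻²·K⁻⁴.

T ≈ 476 K

At equilibrium, absorbed power = emitted power.
Absorbing cross-section = πr² = 8.495×10⁻⁹ m²; emitting surface = 4πr² = 3.398×10⁻⁸ m² (ratio 4).
εS·A_cross = εσ·A_surf·T⁴  ⇒  T⁴ = S/(4σ)   (ε cancels).
T⁴ = 11600/(4·5.67×10⁻⁸) = 5.115×10¹⁰ K⁴.
T = (5.115×10¹⁰)^(1/4).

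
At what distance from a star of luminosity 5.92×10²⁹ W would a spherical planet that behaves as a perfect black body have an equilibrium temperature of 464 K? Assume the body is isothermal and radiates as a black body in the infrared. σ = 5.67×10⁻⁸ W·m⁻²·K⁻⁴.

d ≈ 2.12×10¹² m

For an isothermal black-emitting sphere, (1−a)S·πr² = σ·4πr²·T⁴ ⇒ S = 4σT⁴/(1−a).
S = 4·5.67×10⁻⁸·(464)⁴/1.00 = 10510 W/m².
Flux falls as S = L/(4πd²), so d = √(L/(4πS)) = √(5.92×10²⁹/(4π·10510)).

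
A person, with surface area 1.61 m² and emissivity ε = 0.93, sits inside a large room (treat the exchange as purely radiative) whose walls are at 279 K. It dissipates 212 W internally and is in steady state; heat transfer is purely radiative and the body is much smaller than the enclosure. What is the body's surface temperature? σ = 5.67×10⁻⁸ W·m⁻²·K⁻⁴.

T ≈ 304 K

For a small grey body in a large enclosure, net radiated power = εσA(T⁴ − T_w⁴).
Steady state: P = εσA(T⁴ − T_w⁴) with A = 1.61 m².
T⁴ = P/(εσA) + T_w⁴ = 212/(0.93·5.67×10⁻⁸·1.610) + (279)⁴
    = 2.497×10⁹ + 6.059×10⁹ = 8.556×10⁹ K⁴.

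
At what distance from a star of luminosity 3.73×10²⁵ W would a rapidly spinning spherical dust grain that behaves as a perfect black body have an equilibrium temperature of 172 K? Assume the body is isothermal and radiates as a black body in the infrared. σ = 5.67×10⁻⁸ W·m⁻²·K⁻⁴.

For an isothermal black-emitting sphere, (1−a)S·πr² = σ·4πr²·T⁴ ⇒ S = 4σT⁴/(1−a).
S = 4·5.67×10⁻⁸·(172)⁴/1.00 = 198.5 W/m².
Flux falls as S = L/(4πd²), so d = √(L/(4πS)) = √(3.73×10²⁵/(4π·198.5)).

d ≈ 1.22×10¹¹ m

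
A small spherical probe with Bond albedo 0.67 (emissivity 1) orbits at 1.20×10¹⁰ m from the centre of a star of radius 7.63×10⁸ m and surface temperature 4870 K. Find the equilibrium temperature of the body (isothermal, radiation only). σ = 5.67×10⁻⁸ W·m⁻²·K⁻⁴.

The star's surface emits σT_*⁴; at distance d the flux is S = σT_*⁴(R_*/d)².
S = 5.67×10⁻⁸·(4870)⁴·(7.63×10⁸/1.20×10¹⁰)² = 1.289×10⁵ W/m².
For an isothermal sphere T⁴ = (1−a)S/(4σ) = 1.876×10¹¹ K⁴.

T ≈ 658 K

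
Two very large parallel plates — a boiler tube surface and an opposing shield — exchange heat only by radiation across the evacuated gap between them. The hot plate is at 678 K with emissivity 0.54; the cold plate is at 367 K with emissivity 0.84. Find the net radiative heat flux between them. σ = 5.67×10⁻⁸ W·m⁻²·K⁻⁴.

For two infinite grey parallel plates, q = σ(T₁⁴ − T₂⁴)/(1/ε₁ + 1/ε₂ − 1).
T₁⁴ − T₂⁴ = 2.113×10¹¹ − 1.814×10¹⁰ = 1.932×10¹¹ K⁴.
1/ε₁ + 1/ε₂ − 1 = 1.852 + 1.190 − 1 = 2.042.
q = 5.67×10⁻⁸ × 1.932×10¹¹ / 2.042.

q ≈ 5360 W/m²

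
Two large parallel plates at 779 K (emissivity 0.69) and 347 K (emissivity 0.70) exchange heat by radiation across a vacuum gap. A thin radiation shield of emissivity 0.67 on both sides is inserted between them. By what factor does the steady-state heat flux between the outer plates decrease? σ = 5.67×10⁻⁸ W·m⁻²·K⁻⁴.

Without shield: q₀ = σΔ(T⁴)/(1/ε₁+1/ε₂−1) with denominator 1.878.
With shield the two gaps are in series; the resistances add: (1/ε₁+1/ε_s−1)+(1/ε_s+1/ε₂−1) = 1.942+1.921 = 3.863.
Heat-flux ratio q₀/q = 3.863/1.878.

factor ≈ 2.06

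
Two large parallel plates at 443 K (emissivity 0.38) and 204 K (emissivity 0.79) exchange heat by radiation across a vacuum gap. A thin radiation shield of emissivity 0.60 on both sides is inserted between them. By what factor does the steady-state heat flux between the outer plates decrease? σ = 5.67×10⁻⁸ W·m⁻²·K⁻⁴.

factor ≈ 1.81

Without shield: q₀ = σΔ(T⁴)/(1/ε₁+1/ε₂−1) with denominator 2.897.
With shield the two gaps are in series; the resistances add: (1/ε₁+1/ε_s−1)+(1/ε_s+1/ε₂−1) = 3.298+1.932 = 5.231.
Heat-flux ratio q₀/q = 5.231/2.897.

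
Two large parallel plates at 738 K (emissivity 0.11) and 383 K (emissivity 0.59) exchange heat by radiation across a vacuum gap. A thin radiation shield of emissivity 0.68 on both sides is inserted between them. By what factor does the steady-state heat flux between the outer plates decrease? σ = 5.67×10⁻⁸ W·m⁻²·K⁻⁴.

Without shield: q₀ = σΔ(T⁴)/(1/ε₁+1/ε₂−1) with denominator 9.786.
With shield the two gaps are in series; the resistances add: (1/ε₁+1/ε_s−1)+(1/ε_s+1/ε₂−1) = 9.561+2.166 = 11.73.
Heat-flux ratio q₀/q = 11.73/9.786.

factor ≈ 1.20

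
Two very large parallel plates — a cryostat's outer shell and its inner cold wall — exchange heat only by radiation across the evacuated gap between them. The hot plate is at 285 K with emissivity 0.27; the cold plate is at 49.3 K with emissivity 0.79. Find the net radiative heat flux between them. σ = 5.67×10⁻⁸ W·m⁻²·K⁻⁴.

For two infinite grey parallel plates, q = σ(T₁⁴ − T₂⁴)/(1/ε₁ + 1/ε₂ − 1).
T₁⁴ − T₂⁴ = 6.598×10⁹ − 5.907×10⁶ = 6.592×10⁹ K⁴.
1/ε₁ + 1/ε₂ − 1 = 3.704 + 1.266 − 1 = 3.970.
q = 5.67×10⁻⁸ × 6.592×10⁹ / 3.970.

q ≈ 94.2 W/m²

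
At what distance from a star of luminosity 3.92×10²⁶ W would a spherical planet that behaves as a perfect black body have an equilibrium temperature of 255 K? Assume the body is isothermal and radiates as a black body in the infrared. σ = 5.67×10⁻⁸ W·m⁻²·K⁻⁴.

For an isothermal black-emitting sphere, (1−a)S·πr² = σ·4πr²·T⁴ ⇒ S = 4σT⁴/(1−a).
S = 4·5.67×10⁻⁸·(255)⁴/1.00 = 959.0 W/m².
Flux falls as S = L/(4πd²), so d = √(L/(4πS)) = √(3.92×10²⁶/(4π·959.0)).

d ≈ 1.80×10¹¹ m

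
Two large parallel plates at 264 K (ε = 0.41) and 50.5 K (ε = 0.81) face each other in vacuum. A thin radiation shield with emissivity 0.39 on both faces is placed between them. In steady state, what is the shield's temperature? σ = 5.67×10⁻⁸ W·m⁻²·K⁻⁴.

In steady state the net flux on the hot side equals that on the cold side.
σ(T₁⁴−T_s⁴)/D₁ = σ(T_s⁴−T₂⁴)/D₂, with D₁ = 1/ε₁+1/ε_s−1 = 4.003, D₂ = 1/ε_s+1/ε₂−1 = 2.799.
Solve for T_s⁴: T_s⁴ = (D₂·T₁⁴ + D₁·T₂⁴)/(D₁+D₂) = 2.003×10⁹ K⁴.

T_s ≈ 212 K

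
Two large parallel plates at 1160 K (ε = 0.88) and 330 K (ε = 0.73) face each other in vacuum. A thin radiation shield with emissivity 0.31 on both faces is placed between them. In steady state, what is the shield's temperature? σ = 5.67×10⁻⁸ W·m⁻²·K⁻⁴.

T_s ≈ 985 K

In steady state the net flux on the hot side equals that on the cold side.
σ(T₁⁴−T_s⁴)/D₁ = σ(T_s⁴−T₂⁴)/D₂, with D₁ = 1/ε₁+1/ε_s−1 = 3.362, D₂ = 1/ε_s+1/ε₂−1 = 3.596.
Solve for T_s⁴: T_s⁴ = (D₂·T₁⁴ + D₁·T₂⁴)/(D₁+D₂) = 9.414×10¹¹ K⁴.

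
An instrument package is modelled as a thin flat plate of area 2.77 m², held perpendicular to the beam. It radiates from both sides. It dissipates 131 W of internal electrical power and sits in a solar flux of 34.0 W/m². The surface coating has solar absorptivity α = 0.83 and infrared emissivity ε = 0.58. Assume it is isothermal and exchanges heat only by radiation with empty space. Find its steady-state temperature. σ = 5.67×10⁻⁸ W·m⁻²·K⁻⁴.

At steady state, absorbed solar power + internal power = radiated power.
Absorbed: α·S·A_cross = 0.83·34.0·2.770 = 78.17 W (cross-section A).
Total input = 78.17 + 131 = 209.2 W.
Radiated: εσ·A_surf·T⁴ with A_surf = 2A = 5.540 m².
T⁴ = 209.2/(0.58·5.67×10⁻⁸·5.540) = 1.148×10⁹ K⁴.

T ≈ 184 K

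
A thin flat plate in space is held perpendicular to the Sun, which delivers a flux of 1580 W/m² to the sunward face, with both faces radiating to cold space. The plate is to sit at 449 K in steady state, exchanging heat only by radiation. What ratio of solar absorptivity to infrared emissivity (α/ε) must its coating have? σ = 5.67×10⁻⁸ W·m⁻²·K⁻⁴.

Balance: αS·A = εσ·2A·T⁴ ⇒ α/ε = 2σT⁴/S.
α/ε = 2·5.67×10⁻⁸·(449)⁴/1580 = 2·5.67×10⁻⁸·4.064×10¹⁰/1580.

α/ε ≈ 2.92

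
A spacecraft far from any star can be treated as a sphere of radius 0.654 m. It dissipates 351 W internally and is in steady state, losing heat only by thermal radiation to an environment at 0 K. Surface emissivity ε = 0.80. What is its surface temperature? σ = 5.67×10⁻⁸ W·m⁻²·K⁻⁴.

T ≈ 195 K

Steady state: internal power = radiated power, P = εσA T⁴.
Radiating area A = 4πr² = 5.375 m².
T⁴ = P/(εσA) = 351/(0.80·5.67×10⁻⁸·5.375) = 1.440×10⁹ K⁴.
T = (1.440×10⁹)^(1/4).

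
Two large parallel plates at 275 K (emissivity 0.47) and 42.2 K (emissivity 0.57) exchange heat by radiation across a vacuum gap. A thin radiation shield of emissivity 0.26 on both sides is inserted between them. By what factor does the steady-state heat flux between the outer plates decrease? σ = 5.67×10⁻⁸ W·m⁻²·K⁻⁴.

factor ≈ 3.32

Without shield: q₀ = σΔ(T⁴)/(1/ε₁+1/ε₂−1) with denominator 2.882.
With shield the two gaps are in series; the resistances add: (1/ε₁+1/ε_s−1)+(1/ε_s+1/ε₂−1) = 4.974+4.601 = 9.574.
Heat-flux ratio q₀/q = 9.574/2.882.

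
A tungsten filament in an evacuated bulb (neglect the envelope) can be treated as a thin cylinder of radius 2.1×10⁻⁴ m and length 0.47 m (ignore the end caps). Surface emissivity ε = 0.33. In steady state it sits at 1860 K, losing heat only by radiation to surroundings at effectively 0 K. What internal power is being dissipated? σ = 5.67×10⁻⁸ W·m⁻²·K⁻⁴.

Steady state: P = εσA T⁴.
A = 2πrL = 6.202×10⁻⁴ m²; T⁴ = (1860)⁴ = 1.197×10¹³ K⁴.
P = 0.33 × 5.67×10⁻⁸ × 6.202×10⁻⁴ × 1.197×10¹³.

P ≈ 139 W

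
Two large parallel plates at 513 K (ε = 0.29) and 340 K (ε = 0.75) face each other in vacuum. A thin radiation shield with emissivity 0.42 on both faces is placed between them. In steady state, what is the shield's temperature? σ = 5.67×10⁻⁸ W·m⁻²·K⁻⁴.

In steady state the net flux on the hot side equals that on the cold side.
σ(T₁⁴−T_s⁴)/D₁ = σ(T_s⁴−T₂⁴)/D₂, with D₁ = 1/ε₁+1/ε_s−1 = 4.829, D₂ = 1/ε_s+1/ε₂−1 = 2.714.
Solve for T_s⁴: T_s⁴ = (D₂·T₁⁴ + D₁·T₂⁴)/(D₁+D₂) = 3.348×10¹⁰ K⁴.

T_s ≈ 428 K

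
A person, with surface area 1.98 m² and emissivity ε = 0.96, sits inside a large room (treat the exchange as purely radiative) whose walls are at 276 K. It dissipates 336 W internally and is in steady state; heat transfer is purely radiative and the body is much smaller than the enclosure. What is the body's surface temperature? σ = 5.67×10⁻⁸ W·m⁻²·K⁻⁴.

For a small grey body in a large enclosure, net radiated power = εσA(T⁴ − T_w⁴).
Steady state: P = εσA(T⁴ − T_w⁴) with A = 1.98 m².
T⁴ = P/(εσA) + T_w⁴ = 336/(0.96·5.67×10⁻⁸·1.980) + (276)⁴
    = 3.118×10⁹ + 5.803×10⁹ = 8.920×10⁹ K⁴.

T ≈ 307 K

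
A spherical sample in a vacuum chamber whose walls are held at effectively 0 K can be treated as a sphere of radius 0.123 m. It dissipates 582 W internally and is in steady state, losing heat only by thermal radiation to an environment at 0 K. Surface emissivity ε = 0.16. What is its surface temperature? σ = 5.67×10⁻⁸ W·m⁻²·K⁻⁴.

Steady state: internal power = radiated power, P = εσA T⁴.
Radiating area A = 4πr² = 0.1901 m².
T⁴ = P/(εσA) = 582/(0.16·5.67×10⁻⁸·0.1901) = 3.374×10¹¹ K⁴.
T = (3.374×10¹¹)^(1/4).

T ≈ 762 K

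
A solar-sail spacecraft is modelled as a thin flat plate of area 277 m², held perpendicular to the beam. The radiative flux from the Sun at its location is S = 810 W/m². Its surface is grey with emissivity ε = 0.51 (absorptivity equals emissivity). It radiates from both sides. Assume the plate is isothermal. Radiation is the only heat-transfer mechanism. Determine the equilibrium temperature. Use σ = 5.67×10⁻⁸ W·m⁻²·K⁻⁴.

T ≈ 291 K

At equilibrium, absorbed power = emitted power.
Absorbing cross-section = A = 277.0 m²; emitting surface = 2A = 554.0 m² (ratio 2).
εS·A_cross = εσ·A_surf·T⁴  ⇒  T⁴ = S/(2σ)   (ε cancels).
T⁴ = 810/(2·5.67×10⁻⁸) = 7.143×10⁹ K⁴.
T = (7.143×10⁹)^(1/4).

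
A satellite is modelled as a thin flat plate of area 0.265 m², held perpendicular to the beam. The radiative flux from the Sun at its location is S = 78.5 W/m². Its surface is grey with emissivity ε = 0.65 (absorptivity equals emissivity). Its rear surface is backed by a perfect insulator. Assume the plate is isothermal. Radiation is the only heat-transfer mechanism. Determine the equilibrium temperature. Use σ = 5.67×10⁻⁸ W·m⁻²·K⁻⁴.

T ≈ 193 K

At equilibrium, absorbed power = emitted power.
Absorbing cross-section = A = 0.2650 m²; emitting surface = A = 0.2650 m² (ratio 1).
εS·A_cross = εσ·A_surf·T⁴  ⇒  T⁴ = S/(1σ)   (ε cancels).
T⁴ = 78.5/(1·5.67×10⁻⁸) = 1.384×10⁹ K⁴.
T = (1.384×10⁹)^(1/4).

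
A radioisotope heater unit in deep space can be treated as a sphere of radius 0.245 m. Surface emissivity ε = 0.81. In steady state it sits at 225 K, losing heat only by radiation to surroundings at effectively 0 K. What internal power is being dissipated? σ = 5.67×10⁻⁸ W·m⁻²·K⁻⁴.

P ≈ 88.8 W

Steady state: P = εσA T⁴.
A = 4πr² = 0.7543 m²; T⁴ = (225)⁴ = 2.563×10⁹ K⁴.
P = 0.81 × 5.67×10⁻⁸ × 0.7543 × 2.563×10⁹.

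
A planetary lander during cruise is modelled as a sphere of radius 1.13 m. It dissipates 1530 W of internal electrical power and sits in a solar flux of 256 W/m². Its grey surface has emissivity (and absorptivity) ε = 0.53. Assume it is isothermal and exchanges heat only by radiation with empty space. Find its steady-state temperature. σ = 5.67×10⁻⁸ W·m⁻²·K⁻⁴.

T ≈ 256 K

At steady state, absorbed solar power + internal power = radiated power.
Absorbed: α·S·A_cross = 0.53·256·4.011 = 544.3 W (cross-section πr²).
Total input = 544.3 + 1530 = 2074 W.
Radiated: εσ·A_surf·T⁴ with A_surf = 4πr² = 16.05 m².
T⁴ = 2074/(0.53·5.67×10⁻⁸·16.05) = 4.302×10⁹ K⁴.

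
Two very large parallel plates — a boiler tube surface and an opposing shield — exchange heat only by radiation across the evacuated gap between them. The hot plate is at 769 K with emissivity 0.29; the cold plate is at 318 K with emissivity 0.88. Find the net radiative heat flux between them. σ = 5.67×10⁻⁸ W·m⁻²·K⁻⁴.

q ≈ 5370 W/m²

For two infinite grey parallel plates, q = σ(T₁⁴ − T₂⁴)/(1/ε₁ + 1/ε₂ − 1).
T₁⁴ − T₂⁴ = 3.497×10¹¹ − 1.023×10¹⁰ = 3.395×10¹¹ K⁴.
1/ε₁ + 1/ε₂ − 1 = 3.448 + 1.136 − 1 = 3.585.
q = 5.67×10⁻⁸ × 3.395×10¹¹ / 3.585.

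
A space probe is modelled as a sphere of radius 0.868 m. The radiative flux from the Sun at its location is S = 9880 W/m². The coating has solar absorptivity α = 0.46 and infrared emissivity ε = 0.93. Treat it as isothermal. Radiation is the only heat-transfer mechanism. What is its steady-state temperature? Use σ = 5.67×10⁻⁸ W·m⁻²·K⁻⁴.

At equilibrium, absorbed power = emitted power.
Absorbing cross-section = πr² = 2.367 m²; emitting surface = 4πr² = 9.468 m² (ratio 4).
αS·A_cross = εσ·A_surf·T⁴  ⇒  T⁴ = αS/(ε·4σ).
T⁴ = 0.460·9880/(0.93·4·5.67×10⁻⁸) = 2.155×10¹⁰ K⁴.
T = (2.155×10¹⁰)^(1/4).

T ≈ 383 K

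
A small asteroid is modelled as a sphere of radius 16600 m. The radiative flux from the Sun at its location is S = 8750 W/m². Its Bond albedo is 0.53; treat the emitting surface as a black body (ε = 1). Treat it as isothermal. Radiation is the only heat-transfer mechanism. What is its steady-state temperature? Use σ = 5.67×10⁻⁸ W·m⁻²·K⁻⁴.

At equilibrium, absorbed power = emitted power.
Absorbing cross-section = πr² = 8.657×10⁸ m²; emitting surface = 4πr² = 3.463×10⁹ m² (ratio 4).
(1−a)S·A_cross = εσ·A_surf·T⁴  ⇒  T⁴ = (1−a)S/(4σ).
T⁴ = 0.470·8750/(4·5.67×10⁻⁸) = 1.813×10¹⁰ K⁴.
T = (1.813×10¹⁰)^(1/4).

T ≈ 367 K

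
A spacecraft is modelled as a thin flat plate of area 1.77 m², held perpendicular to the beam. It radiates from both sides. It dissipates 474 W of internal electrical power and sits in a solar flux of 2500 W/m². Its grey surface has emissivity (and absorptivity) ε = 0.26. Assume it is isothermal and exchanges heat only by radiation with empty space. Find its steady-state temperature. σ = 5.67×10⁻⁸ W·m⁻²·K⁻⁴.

T ≈ 420 K

At steady state, absorbed solar power + internal power = radiated power.
Absorbed: α·S·A_cross = 0.26·2500·1.770 = 1150 W (cross-section A).
Total input = 1150 + 474 = 1624 W.
Radiated: εσ·A_surf·T⁴ with A_surf = 2A = 3.540 m².
T⁴ = 1624/(0.26·5.67×10⁻⁸·3.540) = 3.113×10¹⁰ K⁴.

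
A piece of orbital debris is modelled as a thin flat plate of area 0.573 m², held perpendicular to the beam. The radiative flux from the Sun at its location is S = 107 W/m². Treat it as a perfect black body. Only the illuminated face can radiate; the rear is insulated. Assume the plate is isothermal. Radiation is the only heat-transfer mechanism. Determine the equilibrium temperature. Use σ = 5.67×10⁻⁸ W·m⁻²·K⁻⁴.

T ≈ 208 K

At equilibrium, absorbed power = emitted power.
Absorbing cross-section = A = 0.5730 m²; emitting surface = A = 0.5730 m² (ratio 1).
S·A_cross = εσ·A_surf·T⁴  ⇒  T⁴ = S/(1σ).
T⁴ = 1.00·107/(1·5.67×10⁻⁸) = 1.887×10⁹ K⁴.
T = (1.887×10⁹)^(1/4).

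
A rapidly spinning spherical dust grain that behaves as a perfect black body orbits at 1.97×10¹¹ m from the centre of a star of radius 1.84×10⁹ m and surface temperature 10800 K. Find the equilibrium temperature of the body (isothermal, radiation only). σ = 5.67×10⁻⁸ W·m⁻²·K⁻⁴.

The star's surface emits σT_*⁴; at distance d the flux is S = σT_*⁴(R_*/d)².
S = 5.67×10⁻⁸·(10800)⁴·(1.84×10⁹/1.97×10¹¹)² = 67290 W/m².
For an isothermal sphere T⁴ = (1−a)S/(4σ) = 2.967×10¹¹ K⁴.

T ≈ 738 K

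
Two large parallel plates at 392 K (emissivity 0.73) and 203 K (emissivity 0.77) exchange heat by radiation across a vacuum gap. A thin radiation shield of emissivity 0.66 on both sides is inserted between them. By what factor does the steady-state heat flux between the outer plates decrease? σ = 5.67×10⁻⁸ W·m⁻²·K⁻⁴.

Without shield: q₀ = σΔ(T⁴)/(1/ε₁+1/ε₂−1) with denominator 1.669.
With shield the two gaps are in series; the resistances add: (1/ε₁+1/ε_s−1)+(1/ε_s+1/ε₂−1) = 1.885+1.814 = 3.699.
Heat-flux ratio q₀/q = 3.699/1.669.

factor ≈ 2.22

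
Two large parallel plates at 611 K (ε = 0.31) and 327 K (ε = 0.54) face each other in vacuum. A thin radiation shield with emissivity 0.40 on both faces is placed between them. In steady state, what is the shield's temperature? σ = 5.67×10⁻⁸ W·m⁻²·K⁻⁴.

In steady state the net flux on the hot side equals that on the cold side.
σ(T₁⁴−T_s⁴)/D₁ = σ(T_s⁴−T₂⁴)/D₂, with D₁ = 1/ε₁+1/ε_s−1 = 4.726, D₂ = 1/ε_s+1/ε₂−1 = 3.352.
Solve for T_s⁴: T_s⁴ = (D₂·T₁⁴ + D₁·T₂⁴)/(D₁+D₂) = 6.452×10¹⁰ K⁴.

T_s ≈ 504 K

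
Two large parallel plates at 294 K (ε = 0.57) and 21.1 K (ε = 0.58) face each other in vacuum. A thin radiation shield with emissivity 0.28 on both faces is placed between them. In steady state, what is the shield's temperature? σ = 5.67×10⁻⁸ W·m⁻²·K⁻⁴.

In steady state the net flux on the hot side equals that on the cold side.
σ(T₁⁴−T_s⁴)/D₁ = σ(T_s⁴−T₂⁴)/D₂, with D₁ = 1/ε₁+1/ε_s−1 = 4.326, D₂ = 1/ε_s+1/ε₂−1 = 4.296.
Solve for T_s⁴: T_s⁴ = (D₂·T₁⁴ + D₁·T₂⁴)/(D₁+D₂) = 3.723×10⁹ K⁴.

T_s ≈ 247 K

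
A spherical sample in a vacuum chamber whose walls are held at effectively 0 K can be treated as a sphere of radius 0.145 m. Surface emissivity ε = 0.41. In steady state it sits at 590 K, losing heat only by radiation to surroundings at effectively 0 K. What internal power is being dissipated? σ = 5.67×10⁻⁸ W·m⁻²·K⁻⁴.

P ≈ 744 W

Steady state: P = εσA T⁴.
A = 4πr² = 0.2642 m²; T⁴ = (590)⁴ = 1.212×10¹¹ K⁴.
P = 0.41 × 5.67×10⁻⁸ × 0.2642 × 1.212×10¹¹.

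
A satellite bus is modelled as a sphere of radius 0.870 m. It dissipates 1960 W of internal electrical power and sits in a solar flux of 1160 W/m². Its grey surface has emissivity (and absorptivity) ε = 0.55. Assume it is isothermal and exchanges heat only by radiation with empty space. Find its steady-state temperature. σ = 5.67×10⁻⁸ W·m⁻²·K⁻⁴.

At steady state, absorbed solar power + internal power = radiated power.
Absorbed: α·S·A_cross = 0.55·1160·2.378 = 1517 W (cross-section πr²).
Total input = 1517 + 1960 = 3477 W.
Radiated: εσ·A_surf·T⁴ with A_surf = 4πr² = 9.511 m².
T⁴ = 3477/(0.55·5.67×10⁻⁸·9.511) = 1.172×10¹⁰ K⁴.

T ≈ 329 K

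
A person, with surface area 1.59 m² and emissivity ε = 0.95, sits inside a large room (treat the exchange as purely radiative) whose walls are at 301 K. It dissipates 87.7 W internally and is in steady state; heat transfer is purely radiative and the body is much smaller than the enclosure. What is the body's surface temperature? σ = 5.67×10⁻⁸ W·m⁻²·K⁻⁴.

T ≈ 310 K

For a small grey body in a large enclosure, net radiated power = εσA(T⁴ − T_w⁴).
Steady state: P = εσA(T⁴ − T_w⁴) with A = 1.59 m².
T⁴ = P/(εσA) + T_w⁴ = 87.7/(0.95·5.67×10⁻⁸·1.590) + (301)⁴
    = 1.024×10⁹ + 8.209×10⁹ = 9.233×10⁹ K⁴.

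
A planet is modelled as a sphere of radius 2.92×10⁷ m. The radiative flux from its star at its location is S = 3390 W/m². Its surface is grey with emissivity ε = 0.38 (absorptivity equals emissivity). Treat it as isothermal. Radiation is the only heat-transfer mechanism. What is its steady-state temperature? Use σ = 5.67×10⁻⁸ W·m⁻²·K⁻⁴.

At equilibrium, absorbed power = emitted power.
Absorbing cross-section = πr² = 2.679×10¹⁵ m²; emitting surface = 4πr² = 1.071×10¹⁶ m² (ratio 4).
εS·A_cross = εσ·A_surf·T⁴  ⇒  T⁴ = S/(4σ)   (ε cancels).
T⁴ = 3390/(4·5.67×10⁻⁸) = 1.495×10¹⁰ K⁴.
T = (1.495×10¹⁰)^(1/4).

T ≈ 350 K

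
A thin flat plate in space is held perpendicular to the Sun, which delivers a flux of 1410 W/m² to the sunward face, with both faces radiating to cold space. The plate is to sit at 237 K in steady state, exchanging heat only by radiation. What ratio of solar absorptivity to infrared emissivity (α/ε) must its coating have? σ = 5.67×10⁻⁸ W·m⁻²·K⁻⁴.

Balance: αS·A = εσ·2A·T⁴ ⇒ α/ε = 2σT⁴/S.
α/ε = 2·5.67×10⁻⁸·(237)⁴/1410 = 2·5.67×10⁻⁸·3.155×10⁹/1410.

α/ε ≈ 0.254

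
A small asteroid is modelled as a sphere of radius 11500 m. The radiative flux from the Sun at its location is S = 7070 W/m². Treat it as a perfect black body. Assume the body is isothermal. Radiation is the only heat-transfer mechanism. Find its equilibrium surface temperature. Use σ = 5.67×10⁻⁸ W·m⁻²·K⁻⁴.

At equilibrium, absorbed power = emitted power.
Absorbing cross-section = πr² = 4.155×10⁸ m²; emitting surface = 4πr² = 1.662×10⁹ m² (ratio 4).
S·A_cross = εσ·A_surf·T⁴  ⇒  T⁴ = S/(4σ).
T⁴ = 1.00·7070/(4·5.67×10⁻⁸) = 3.117×10¹⁰ K⁴.
T = (3.117×10¹⁰)^(1/4).

T ≈ 420 K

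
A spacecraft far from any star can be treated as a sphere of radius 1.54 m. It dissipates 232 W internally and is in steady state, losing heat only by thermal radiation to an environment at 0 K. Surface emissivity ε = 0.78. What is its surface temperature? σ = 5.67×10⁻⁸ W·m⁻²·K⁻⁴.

T ≈ 115 K

Steady state: internal power = radiated power, P = εσA T⁴.
Radiating area A = 4πr² = 29.80 m².
T⁴ = P/(εσA) = 232/(0.78·5.67×10⁻⁸·29.80) = 1.760×10⁸ K⁴.
T = (1.760×10⁸)^(1/4).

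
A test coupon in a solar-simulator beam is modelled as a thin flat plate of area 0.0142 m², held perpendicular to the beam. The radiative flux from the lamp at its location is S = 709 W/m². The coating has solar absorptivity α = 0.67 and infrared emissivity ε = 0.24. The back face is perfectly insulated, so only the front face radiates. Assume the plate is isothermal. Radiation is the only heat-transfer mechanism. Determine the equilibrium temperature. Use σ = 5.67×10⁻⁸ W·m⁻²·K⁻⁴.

T ≈ 432 K

At equilibrium, absorbed power = emitted power.
Absorbing cross-section = A = 0.01420 m²; emitting surface = A = 0.01420 m² (ratio 1).
αS·A_cross = εσ·A_surf·T⁴  ⇒  T⁴ = αS/(ε·1σ).
T⁴ = 0.670·709/(0.24·1·5.67×10⁻⁸) = 3.491×10¹⁰ K⁴.
T = (3.491×10¹⁰)^(1/4).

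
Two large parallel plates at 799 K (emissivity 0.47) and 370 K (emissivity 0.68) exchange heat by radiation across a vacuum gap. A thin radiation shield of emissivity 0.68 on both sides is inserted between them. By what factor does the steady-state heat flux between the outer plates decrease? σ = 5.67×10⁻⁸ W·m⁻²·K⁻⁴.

Without shield: q₀ = σΔ(T⁴)/(1/ε₁+1/ε₂−1) with denominator 2.598.
With shield the two gaps are in series; the resistances add: (1/ε₁+1/ε_s−1)+(1/ε_s+1/ε₂−1) = 2.598+1.941 = 4.539.
Heat-flux ratio q₀/q = 4.539/2.598.

factor ≈ 1.75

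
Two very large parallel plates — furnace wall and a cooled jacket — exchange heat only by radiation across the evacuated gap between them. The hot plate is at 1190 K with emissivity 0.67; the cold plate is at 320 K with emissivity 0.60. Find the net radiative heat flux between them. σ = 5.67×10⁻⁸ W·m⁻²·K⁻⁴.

q ≈ 52400 W/m²

For two infinite grey parallel plates, q = σ(T₁⁴ − T₂⁴)/(1/ε₁ + 1/ε₂ − 1).
T₁⁴ − T₂⁴ = 2.005×10¹² − 1.049×10¹⁰ = 1.995×10¹² K⁴.
1/ε₁ + 1/ε₂ − 1 = 1.493 + 1.667 − 1 = 2.159.
q = 5.67×10⁻⁸ × 1.995×10¹² / 2.159.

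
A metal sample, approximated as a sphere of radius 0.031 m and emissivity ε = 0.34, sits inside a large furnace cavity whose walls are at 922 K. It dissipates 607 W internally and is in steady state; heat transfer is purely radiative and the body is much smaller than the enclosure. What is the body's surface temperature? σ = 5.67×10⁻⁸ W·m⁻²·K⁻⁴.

For a small grey body in a large enclosure, net radiated power = εσA(T⁴ − T_w⁴).
Steady state: P = εσA(T⁴ − T_w⁴) with A = 4πr² = 0.01208 m².
T⁴ = P/(εσA) + T_w⁴ = 607/(0.34·5.67×10⁻⁸·0.01208) + (922)⁴
    = 2.607×10¹² + 7.226×10¹¹ = 3.330×10¹² K⁴.

T ≈ 1350 K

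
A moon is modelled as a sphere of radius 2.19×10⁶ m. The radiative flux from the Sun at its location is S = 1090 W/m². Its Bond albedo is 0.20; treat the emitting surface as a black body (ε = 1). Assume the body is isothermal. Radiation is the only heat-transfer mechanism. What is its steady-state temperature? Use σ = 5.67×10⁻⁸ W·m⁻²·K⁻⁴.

T ≈ 249 K

At equilibrium, absorbed power = emitted power.
Absorbing cross-section = πr² = 1.507×10¹³ m²; emitting surface = 4πr² = 6.027×10¹³ m² (ratio 4).
(1−a)S·A_cross = εσ·A_surf·T⁴  ⇒  T⁴ = (1−a)S/(4σ).
T⁴ = 0.800·1090/(4·5.67×10⁻⁸) = 3.845×10⁹ K⁴.
T = (3.845×10⁹)^(1/4).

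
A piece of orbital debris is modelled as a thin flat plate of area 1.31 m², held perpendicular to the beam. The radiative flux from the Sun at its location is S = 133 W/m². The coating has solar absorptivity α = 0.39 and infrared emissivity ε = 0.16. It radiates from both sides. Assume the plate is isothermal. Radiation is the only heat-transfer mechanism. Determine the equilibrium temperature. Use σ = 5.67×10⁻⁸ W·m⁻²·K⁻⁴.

At equilibrium, absorbed power = emitted power.
Absorbing cross-section = A = 1.310 m²; emitting surface = 2A = 2.620 m² (ratio 2).
αS·A_cross = εσ·A_surf·T⁴  ⇒  T⁴ = αS/(ε·2σ).
T⁴ = 0.390·133/(0.16·2·5.67×10⁻⁸) = 2.859×10⁹ K⁴.
T = (2.859×10⁹)^(1/4).

T ≈ 231 K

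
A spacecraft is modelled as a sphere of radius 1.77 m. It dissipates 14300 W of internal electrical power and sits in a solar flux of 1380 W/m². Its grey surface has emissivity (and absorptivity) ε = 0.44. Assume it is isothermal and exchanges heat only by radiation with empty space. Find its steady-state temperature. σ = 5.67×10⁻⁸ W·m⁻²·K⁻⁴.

T ≈ 379 K

At steady state, absorbed solar power + internal power = radiated power.
Absorbed: α·S·A_cross = 0.44·1380·9.842 = 5976 W (cross-section πr²).
Total input = 5976 + 14300 = 20280 W.
Radiated: εσ·A_surf·T⁴ with A_surf = 4πr² = 39.37 m².
T⁴ = 20280/(0.44·5.67×10⁻⁸·39.37) = 2.064×10¹⁰ K⁴.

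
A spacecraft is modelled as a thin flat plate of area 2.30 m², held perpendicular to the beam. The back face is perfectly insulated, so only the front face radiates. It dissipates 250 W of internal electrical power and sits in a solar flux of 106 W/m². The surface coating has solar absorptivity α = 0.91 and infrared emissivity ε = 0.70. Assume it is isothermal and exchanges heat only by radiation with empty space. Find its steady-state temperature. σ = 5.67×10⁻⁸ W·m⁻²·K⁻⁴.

At steady state, absorbed solar power + internal power = radiated power.
Absorbed: α·S·A_cross = 0.91·106·2.300 = 221.9 W (cross-section A).
Total input = 221.9 + 250 = 471.9 W.
Radiated: εσ·A_surf·T⁴ with A_surf = A = 2.300 m².
T⁴ = 471.9/(0.70·5.67×10⁻⁸·2.300) = 5.169×10⁹ K⁴.

T ≈ 268 K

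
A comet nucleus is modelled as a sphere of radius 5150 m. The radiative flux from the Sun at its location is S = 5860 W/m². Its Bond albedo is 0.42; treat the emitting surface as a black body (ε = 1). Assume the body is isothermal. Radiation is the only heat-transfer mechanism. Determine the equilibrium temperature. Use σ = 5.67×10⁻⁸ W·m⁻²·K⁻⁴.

T ≈ 350 K

At equilibrium, absorbed power = emitted power.
Absorbing cross-section = πr² = 8.332×10⁷ m²; emitting surface = 4πr² = 3.333×10⁸ m² (ratio 4).
(1−a)S·A_cross = εσ·A_surf·T⁴  ⇒  T⁴ = (1−a)S/(4σ).
T⁴ = 0.580·5860/(4·5.67×10⁻⁸) = 1.499×10¹⁰ K⁴.
T = (1.499×10¹⁰)^(1/4).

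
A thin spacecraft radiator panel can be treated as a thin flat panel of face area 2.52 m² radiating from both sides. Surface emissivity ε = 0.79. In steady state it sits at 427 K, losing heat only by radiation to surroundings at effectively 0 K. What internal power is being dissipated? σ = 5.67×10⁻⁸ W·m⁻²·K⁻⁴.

Steady state: P = εσA T⁴.
A = 2·2.52 = 5.040 m²; T⁴ = (427)⁴ = 3.324×10¹⁰ K⁴.
P = 0.79 × 5.67×10⁻⁸ × 5.040 × 3.324×10¹⁰.

P ≈ 7510 W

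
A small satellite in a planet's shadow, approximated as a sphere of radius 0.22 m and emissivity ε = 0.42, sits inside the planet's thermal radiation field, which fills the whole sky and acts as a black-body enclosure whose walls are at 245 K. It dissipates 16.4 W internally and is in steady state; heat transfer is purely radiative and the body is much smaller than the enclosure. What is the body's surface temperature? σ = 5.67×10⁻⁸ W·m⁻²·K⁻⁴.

For a small grey body in a large enclosure, net radiated power = εσA(T⁴ − T_w⁴).
Steady state: P = εσA(T⁴ − T_w⁴) with A = 4πr² = 0.6082 m².
T⁴ = P/(εσA) + T_w⁴ = 16.4/(0.42·5.67×10⁻⁸·0.6082) + (245)⁴
    = 1.132×10⁹ + 3.603×10⁹ = 4.735×10⁹ K⁴.

T ≈ 262 K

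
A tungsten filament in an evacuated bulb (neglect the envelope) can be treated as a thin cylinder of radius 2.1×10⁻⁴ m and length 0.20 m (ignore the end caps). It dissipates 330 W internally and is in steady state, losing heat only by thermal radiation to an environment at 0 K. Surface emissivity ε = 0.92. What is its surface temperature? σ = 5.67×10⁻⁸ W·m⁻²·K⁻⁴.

T ≈ 2210 K

Steady state: internal power = radiated power, P = εσA T⁴.
Radiating area A = 2πrL = 2.639×10⁻⁴ m².
T⁴ = P/(εσA) = 330/(0.92·5.67×10⁻⁸·2.639×10⁻⁴) = 2.397×10¹³ K⁴.
T = (2.397×10¹³)^(1/4).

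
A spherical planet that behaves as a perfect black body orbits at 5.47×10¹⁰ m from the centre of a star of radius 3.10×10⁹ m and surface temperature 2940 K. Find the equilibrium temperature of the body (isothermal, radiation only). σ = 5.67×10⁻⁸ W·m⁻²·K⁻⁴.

T ≈ 495 K

The star's surface emits σT_*⁴; at distance d the flux is S = σT_*⁴(R_*/d)².
S = 5.67×10⁻⁸·(2940)⁴·(3.10×10⁹/5.47×10¹⁰)² = 13610 W/m².
For an isothermal sphere T⁴ = (1−a)S/(4σ) = 5.999×10¹⁰ K⁴.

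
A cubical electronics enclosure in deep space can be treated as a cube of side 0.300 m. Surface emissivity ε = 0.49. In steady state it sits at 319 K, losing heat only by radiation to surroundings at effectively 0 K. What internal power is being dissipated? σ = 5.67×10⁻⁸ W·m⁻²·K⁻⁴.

Steady state: P = εσA T⁴.
A = 6L² = 0.5400 m²; T⁴ = (319)⁴ = 1.036×10¹⁰ K⁴.
P = 0.49 × 5.67×10⁻⁸ × 0.5400 × 1.036×10¹⁰.

P ≈ 155 W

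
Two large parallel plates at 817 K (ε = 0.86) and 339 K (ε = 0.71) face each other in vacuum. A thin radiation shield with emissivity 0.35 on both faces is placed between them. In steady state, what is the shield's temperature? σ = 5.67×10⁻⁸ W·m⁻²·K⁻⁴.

In steady state the net flux on the hot side equals that on the cold side.
σ(T₁⁴−T_s⁴)/D₁ = σ(T_s⁴−T₂⁴)/D₂, with D₁ = 1/ε₁+1/ε_s−1 = 3.020, D₂ = 1/ε_s+1/ε₂−1 = 3.266.
Solve for T_s⁴: T_s⁴ = (D₂·T₁⁴ + D₁·T₂⁴)/(D₁+D₂) = 2.378×10¹¹ K⁴.

T_s ≈ 698 K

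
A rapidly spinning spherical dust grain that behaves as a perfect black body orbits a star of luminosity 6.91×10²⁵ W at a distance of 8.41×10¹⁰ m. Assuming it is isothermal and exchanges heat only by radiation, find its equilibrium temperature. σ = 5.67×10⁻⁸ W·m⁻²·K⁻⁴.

T ≈ 242 K

First find the stellar flux at distance d: S = L/(4πd²) = 6.91×10²⁵/(4π·(8.41×10¹⁰)²) = 777.5 W/m².
For an isothermal sphere, absorbed (1−a)S·πr² = emitted σ·4πr²·T⁴, so T⁴ = (1−a)S/(4σ).
T⁴ = 1.00·777.5/(4·5.67×10⁻⁸) = 3.428×10⁹ K⁴.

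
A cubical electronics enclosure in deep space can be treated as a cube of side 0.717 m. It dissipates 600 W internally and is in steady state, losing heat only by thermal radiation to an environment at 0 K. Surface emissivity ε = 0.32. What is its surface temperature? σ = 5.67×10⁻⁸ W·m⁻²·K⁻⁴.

Steady state: internal power = radiated power, P = εσA T⁴.
Radiating area A = 6L² = 3.085 m².
T⁴ = P/(εσA) = 600/(0.32·5.67×10⁻⁸·3.085) = 1.072×10¹⁰ K⁴.
T = (1.072×10¹⁰)^(1/4).

T ≈ 322 K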